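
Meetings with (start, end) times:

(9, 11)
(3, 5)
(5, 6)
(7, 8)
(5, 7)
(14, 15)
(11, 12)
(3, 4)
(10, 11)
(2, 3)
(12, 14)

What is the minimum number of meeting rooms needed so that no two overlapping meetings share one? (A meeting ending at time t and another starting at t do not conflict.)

2

Count concurrent intervals with a sweep; the peak is the room count.
starts: [2, 3, 3, 5, 5, 7, 9, 10, 11, 12, 14]
ends:   [3, 4, 5, 6, 7, 8, 11, 11, 12, 14, 15]
s2→1 e3→0 s3→1 s3→2  — peak 2.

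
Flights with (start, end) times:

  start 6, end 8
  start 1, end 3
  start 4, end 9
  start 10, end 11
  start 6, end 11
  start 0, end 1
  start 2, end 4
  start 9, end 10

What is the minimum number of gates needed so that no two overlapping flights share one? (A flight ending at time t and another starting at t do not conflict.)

3

The answer is the maximum number of intervals overlapping at any instant.
starts: [0, 1, 2, 4, 6, 6, 9, 10]
ends:   [1, 3, 4, 8, 9, 10, 11, 11]
s0→1 e1→0 s1→1 s2→2 e3→1 e4→0 s4→1 s6→2 s6→3  — peak 3.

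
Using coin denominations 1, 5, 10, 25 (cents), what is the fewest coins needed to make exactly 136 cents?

7

Greedy: take as many of the largest coin as possible, then repeat with the remainder.
136 = 5×25 + 1×10 + 1×1
Total coins = 5 + 1 + 1 = 7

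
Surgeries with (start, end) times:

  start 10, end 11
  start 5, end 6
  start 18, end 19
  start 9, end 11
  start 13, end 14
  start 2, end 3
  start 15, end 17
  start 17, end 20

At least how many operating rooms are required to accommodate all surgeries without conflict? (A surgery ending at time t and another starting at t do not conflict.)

Events (time:±→running): 2:+→1 3:-→0 5:+→1 6:-→0 9:+→1 10:+→2 … peak 2.

2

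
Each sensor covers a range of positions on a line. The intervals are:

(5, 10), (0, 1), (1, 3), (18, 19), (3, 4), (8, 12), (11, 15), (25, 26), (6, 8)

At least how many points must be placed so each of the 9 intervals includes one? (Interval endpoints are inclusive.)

6

Sort by right endpoint; whenever an interval is uncovered, place a point at its right end.
Sorted: [0,1] [1,3] [3,4] [6,8] [5,10] [8,12] [11,15] [18,19] [25,26]
{[0,1],[1,3]} hit by 1; {[3,4]} hit by 4; {[6,8],[5,10],[8,12]} hit by 8; {[11,15]} hit by 15; {[18,19]} hit by 19; {[25,26]} hit by 26.
Points: 1, 4, 8, 15, 19, 26 (6 total).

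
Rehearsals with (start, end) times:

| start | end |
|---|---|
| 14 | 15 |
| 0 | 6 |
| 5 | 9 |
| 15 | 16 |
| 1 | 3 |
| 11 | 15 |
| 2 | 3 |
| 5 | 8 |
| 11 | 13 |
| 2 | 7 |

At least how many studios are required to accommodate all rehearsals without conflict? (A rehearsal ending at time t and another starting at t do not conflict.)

Count concurrent intervals with a sweep; the peak is the room count.
starts: [0, 1, 2, 2, 5, 5, 11, 11, 14, 15]
ends:   [3, 3, 6, 7, 8, 9, 13, 15, 15, 16]
s0→1 s1→2 s2→3 s2→4  — peak 4.

4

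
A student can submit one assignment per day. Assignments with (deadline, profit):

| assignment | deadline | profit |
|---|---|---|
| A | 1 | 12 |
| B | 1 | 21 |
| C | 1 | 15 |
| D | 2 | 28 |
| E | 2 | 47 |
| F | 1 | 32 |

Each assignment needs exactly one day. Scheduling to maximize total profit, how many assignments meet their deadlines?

Take jobs in profit order; each goes to the latest open slot no later than its deadline.
By profit: E(d2,47), F(d1,32), D(d2,28), B(d1,21), C(d1,15), A(d1,12)
E→slot 2; F→slot 1; D skipped; B skipped; C skipped; A skipped.
2 of 6 scheduled.

2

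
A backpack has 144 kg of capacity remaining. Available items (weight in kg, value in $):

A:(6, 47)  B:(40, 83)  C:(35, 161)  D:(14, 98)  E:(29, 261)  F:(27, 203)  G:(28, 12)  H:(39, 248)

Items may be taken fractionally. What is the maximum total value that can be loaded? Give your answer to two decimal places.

990.40

Greedy by value/weight ratio, highest first.
Order: E (261/29=9.00) > A (47/6=7.83) > F (203/27=7.52) > D (98/14=7.00) > H (248/39=6.36) > C (161/35=4.60) > B (83/40=2.08) > G (12/28=0.43)
Fill: take E (29 @ 261) → take A (6 @ 47) → take F (27 @ 203) → take D (14 @ 98) → take H (39 @ 248) → take 29/35 of C → 133.40; 144/144 used.
Total value = 990.40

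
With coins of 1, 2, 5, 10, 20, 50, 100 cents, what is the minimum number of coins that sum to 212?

4

Use the largest denomination that fits, subtract, and repeat.
212 = 2×100 + 1×10 + 1×2
Total coins = 2 + 1 + 1 = 4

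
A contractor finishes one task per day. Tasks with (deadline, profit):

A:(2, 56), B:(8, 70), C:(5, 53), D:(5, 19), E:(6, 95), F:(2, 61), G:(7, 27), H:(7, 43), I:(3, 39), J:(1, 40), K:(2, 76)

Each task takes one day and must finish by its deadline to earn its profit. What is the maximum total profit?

464

Take jobs in profit order; each goes to the latest open slot no later than its deadline.
Profit order: E=95 K=76 B=70 F=61 A=56 C=53 H=43 J=40 I=39 G=27 D=19
Assign: E→slot 6, K→slot 2, B→slot 8, F→slot 1, A skipped, C→slot 5, H→slot 7, J skipped, I→slot 3, G→slot 4, D skipped.
Slots: [1:F] [2:K] [3:I] [4:G] [5:C] [6:E] [7:H] [8:B]
Profit = 61 + 76 + 39 + 27 + 53 + 95 + 43 + 70 = 464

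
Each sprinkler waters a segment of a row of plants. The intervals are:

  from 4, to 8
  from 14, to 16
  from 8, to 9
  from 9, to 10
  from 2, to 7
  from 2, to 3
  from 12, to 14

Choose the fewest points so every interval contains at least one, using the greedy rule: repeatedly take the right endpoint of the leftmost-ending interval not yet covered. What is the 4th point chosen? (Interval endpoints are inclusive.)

14

Sort by right endpoint; whenever an interval is uncovered, place a point at its right end.
By right end: [2,3]  [2,7]  [4,8]  [8,9]  [9,10]  [12,14]  [14,16]
[2,3] uncovered → point at 3; [4,8] uncovered → point at 8; [9,10] uncovered → point at 10; [12,14] uncovered → point at 14.
Points: 3, 8, 10, 14 (4 total).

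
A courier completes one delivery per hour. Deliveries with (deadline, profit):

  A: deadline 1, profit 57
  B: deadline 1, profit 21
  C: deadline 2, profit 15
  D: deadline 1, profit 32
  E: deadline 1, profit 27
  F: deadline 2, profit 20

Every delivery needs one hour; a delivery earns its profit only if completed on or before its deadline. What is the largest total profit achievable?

Profit order: A=57 D=32 E=27 B=21 F=20 C=15
Assign: A→slot 1, D skipped, E skipped, B skipped, F→slot 2, C skipped.
Slots: [1:A] [2:F]
Profit = 57 + 20 = 77

77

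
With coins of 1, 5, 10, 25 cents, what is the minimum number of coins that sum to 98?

8

98 − 3×25→23 − 2×10→3 − 3×1→0
Total coins = 3 + 2 + 3 = 8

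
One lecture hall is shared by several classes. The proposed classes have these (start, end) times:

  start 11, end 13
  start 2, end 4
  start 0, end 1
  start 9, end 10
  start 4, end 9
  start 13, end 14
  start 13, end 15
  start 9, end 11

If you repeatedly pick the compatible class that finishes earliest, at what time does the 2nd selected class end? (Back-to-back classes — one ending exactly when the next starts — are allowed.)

Sort by end time and greedily take each interval whose start is ≥ the last chosen end.
Sorted by end: (0,1)  (2,4)  (4,9)  (9,10)  (9,11)  (11,13)  (13,14)  (13,15)
take (0,1); take (2,4); take (4,9); take (9,10); take (11,13); take (13,14); skip (13,15).
Selected: (0,1) (2,4) (4,9) (9,10) (11,13) (13,14)

4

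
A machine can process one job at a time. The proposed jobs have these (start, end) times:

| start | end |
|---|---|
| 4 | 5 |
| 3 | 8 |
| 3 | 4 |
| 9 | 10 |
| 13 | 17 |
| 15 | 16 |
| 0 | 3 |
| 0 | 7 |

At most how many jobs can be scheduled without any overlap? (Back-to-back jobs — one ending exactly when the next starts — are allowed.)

5

Order by finish time; keep every interval that doesn't clash with the previous kept one.
By end time: (0,3), (3,4), (4,5), (0,7), (3,8), (9,10), (15,16), (13,17).
Pick (0,3); next start ≥ 3 → (3,4); next start ≥ 4 → (4,5); next start ≥ 5 → (9,10); next start ≥ 10 → (15,16).
Selected 5 jobs.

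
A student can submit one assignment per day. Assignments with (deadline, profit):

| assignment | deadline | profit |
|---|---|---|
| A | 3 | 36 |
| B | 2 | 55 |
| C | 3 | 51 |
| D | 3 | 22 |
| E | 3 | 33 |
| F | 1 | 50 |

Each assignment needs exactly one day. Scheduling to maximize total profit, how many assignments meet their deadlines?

3

Profit order: B=55 C=51 F=50 A=36 E=33 D=22
Assign: B→slot 2, C→slot 3, F→slot 1, A skipped, E skipped, D skipped.
Slots: [1:F] [2:B] [3:C]
3 of 6 scheduled.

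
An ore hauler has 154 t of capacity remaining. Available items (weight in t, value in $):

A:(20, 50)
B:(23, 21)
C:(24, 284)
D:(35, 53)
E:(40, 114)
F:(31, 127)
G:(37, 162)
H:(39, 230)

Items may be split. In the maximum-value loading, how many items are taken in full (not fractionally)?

Greedy by value/weight ratio, highest first.
Ratios (sorted): C 11.83, H 5.90, G 4.38, F 4.10, E 2.85, A 2.50, D 1.51, B 0.91
take C (24 @ 284); take H (39 @ 230); take G (37 @ 162); take F (31 @ 127); take 23/40 of E → 65.55. Capacity used 154/154.
4 item(s) taken whole; one partial (take 23/40 of E).

4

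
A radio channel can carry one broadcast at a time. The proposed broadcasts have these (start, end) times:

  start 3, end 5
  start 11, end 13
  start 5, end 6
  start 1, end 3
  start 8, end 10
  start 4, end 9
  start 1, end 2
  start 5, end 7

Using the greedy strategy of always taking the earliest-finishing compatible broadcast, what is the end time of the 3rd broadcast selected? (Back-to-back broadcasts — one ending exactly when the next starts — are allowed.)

6

By end time: (1,2), (1,3), (3,5), (5,6), (5,7), (4,9), (8,10), (11,13).
Pick (1,2); next start ≥ 2 → (3,5); next start ≥ 5 → (5,6); next start ≥ 6 → (8,10); next start ≥ 10 → (11,13).
Selected: (1,2) (3,5) (5,6) (8,10) (11,13)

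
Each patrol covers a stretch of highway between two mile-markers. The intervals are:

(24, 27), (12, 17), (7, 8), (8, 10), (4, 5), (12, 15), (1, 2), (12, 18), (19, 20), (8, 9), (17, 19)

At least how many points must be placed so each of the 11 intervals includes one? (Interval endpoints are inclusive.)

Process intervals by earliest right end; each time one isn't hit yet, stab at its right endpoint.
Sorted: [1,2] [4,5] [7,8] [8,9] [8,10] [12,15] [12,17] [12,18] [17,19] [19,20] [24,27]
{[1,2]} hit by 2; {[4,5]} hit by 5; {[7,8],[8,9],[8,10]} hit by 8; {[12,15],[12,17],[12,18]} hit by 15; {[17,19],[19,20]} hit by 19; {[24,27]} hit by 27.
Points: 2, 5, 8, 15, 19, 27 (6 total).

6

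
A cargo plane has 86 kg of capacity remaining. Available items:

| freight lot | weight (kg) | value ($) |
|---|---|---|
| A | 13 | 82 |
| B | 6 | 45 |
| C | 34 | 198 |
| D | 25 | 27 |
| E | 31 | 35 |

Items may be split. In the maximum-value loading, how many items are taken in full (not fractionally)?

Sort by value per unit weight and fill in that order.
Order: B (45/6=7.50) > A (82/13=6.31) > C (198/34=5.82) > E (35/31=1.13) > D (27/25=1.08)
Fill: take B (6 @ 45) → take A (13 @ 82) → take C (34 @ 198) → take E (31 @ 35) → take 2/25 of D → 2.16; 86/86 used.
4 item(s) taken whole; one partial (take 2/25 of D).

4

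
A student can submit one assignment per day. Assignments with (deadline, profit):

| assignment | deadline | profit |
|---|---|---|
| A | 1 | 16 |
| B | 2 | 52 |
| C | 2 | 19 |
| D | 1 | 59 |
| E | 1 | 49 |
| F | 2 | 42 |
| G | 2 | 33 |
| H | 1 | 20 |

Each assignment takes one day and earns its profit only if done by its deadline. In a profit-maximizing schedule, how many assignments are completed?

2

By profit: D(d1,59), B(d2,52), E(d1,49), F(d2,42), G(d2,33), H(d1,20), C(d2,19), A(d1,16)
D→slot 1; B→slot 2; E skipped; F skipped; G skipped; H skipped; C skipped; A skipped.
2 of 8 scheduled.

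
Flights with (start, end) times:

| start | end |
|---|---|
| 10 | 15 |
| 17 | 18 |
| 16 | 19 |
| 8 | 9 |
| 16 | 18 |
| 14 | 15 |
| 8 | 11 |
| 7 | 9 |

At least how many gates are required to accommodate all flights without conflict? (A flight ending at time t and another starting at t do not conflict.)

Events (time:±→running): 7:+→1 8:+→2 8:+→3 … peak 3.

3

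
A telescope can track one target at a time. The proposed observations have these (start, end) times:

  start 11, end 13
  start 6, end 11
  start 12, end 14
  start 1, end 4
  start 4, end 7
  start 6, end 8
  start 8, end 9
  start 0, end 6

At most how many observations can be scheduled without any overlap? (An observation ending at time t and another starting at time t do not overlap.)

4

Greedy by earliest finish: after sorting by end time, pick each interval compatible with the last pick.
Sorted by end: (1,4)  (0,6)  (4,7)  (6,8)  (8,9)  (6,11)  (11,13)  (12,14)
take (1,4); take (4,7); take (8,9); skip (6,11); take (11,13); skip (12,14).
Selected 4 observations.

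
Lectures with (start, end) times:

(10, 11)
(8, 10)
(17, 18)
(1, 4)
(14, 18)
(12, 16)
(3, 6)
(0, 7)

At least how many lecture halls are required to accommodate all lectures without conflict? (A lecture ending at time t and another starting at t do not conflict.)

Count concurrent intervals with a sweep; the peak is the room count.
starts: [0, 1, 3, 8, 10, 12, 14, 17]
ends:   [4, 6, 7, 10, 11, 16, 18, 18]
s0→1 s1→2 s3→3  — peak 3.

3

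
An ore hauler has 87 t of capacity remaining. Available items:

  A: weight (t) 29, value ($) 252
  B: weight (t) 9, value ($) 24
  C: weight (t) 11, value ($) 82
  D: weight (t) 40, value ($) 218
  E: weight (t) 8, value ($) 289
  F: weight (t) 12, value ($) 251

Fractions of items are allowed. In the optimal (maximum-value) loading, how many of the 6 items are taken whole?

4

Greedy by value/weight ratio, highest first.
Order: E (289/8=36.12) > F (251/12=20.92) > A (252/29=8.69) > C (82/11=7.45) > D (218/40=5.45) > B (24/9=2.67)
Fill: take E (8 @ 289) → take F (12 @ 251) → take A (29 @ 252) → take C (11 @ 82) → take 27/40 of D → 147.15; 87/87 used.
4 item(s) taken whole; one partial (take 27/40 of D).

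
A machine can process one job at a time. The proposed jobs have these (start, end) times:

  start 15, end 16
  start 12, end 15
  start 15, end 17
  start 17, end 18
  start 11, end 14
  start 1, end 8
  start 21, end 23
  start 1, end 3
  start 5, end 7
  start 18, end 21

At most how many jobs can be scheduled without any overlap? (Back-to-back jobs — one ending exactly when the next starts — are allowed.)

7

Order by finish time; keep every interval that doesn't clash with the previous kept one.
By end time: (1,3), (5,7), (1,8), (11,14), (12,15), (15,16), (15,17), (17,18), (18,21), (21,23).
Pick (1,3); next start ≥ 3 → (5,7); next start ≥ 7 → (11,14); next start ≥ 14 → (15,16); next start ≥ 16 → (17,18); next start ≥ 18 → (18,21); next start ≥ 21 → (21,23).
Selected 7 jobs.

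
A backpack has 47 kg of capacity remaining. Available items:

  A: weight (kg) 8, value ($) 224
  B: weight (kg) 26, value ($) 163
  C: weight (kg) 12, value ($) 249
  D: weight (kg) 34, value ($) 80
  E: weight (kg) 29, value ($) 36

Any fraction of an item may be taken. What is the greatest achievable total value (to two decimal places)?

Sort by value per unit weight and fill in that order.
Ratios (sorted): A 28.00, C 20.75, B 6.27, D 2.35, E 1.24
take A (8 @ 224); take C (12 @ 249); take B (26 @ 163); take 1/34 of D → 2.35. Capacity used 47/47.
Total value = 638.35

638.35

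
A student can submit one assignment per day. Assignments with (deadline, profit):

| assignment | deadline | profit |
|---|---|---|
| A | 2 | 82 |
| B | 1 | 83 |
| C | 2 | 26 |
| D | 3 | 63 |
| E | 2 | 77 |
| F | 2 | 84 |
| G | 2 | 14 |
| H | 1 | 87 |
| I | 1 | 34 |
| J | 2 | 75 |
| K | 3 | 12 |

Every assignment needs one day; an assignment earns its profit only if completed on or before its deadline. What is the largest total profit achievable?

234

Take jobs in profit order; each goes to the latest open slot no later than its deadline.
By profit: H(d1,87), F(d2,84), B(d1,83), A(d2,82), E(d2,77), J(d2,75), D(d3,63), I(d1,34), C(d2,26), G(d2,14), K(d3,12)
H→slot 1; F→slot 2; B skipped; A skipped; E skipped; J skipped; D→slot 3; I skipped; C skipped; G skipped; K skipped.
Profit = 87 + 84 + 63 = 234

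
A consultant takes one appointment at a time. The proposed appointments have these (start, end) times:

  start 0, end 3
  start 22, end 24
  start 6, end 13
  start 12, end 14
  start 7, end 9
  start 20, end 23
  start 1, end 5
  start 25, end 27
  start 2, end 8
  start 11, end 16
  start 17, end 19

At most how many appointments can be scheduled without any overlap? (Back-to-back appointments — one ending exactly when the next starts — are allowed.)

Greedy by earliest finish: after sorting by end time, pick each interval compatible with the last pick.
Sorted by end: (0,3)  (1,5)  (2,8)  (7,9)  (6,13)  (12,14)  (11,16)  (17,19)  (20,23)  (22,24)  (25,27)
take (0,3); take (7,9); take (12,14); take (17,19); take (20,23); take (25,27).
Selected 6 appointments.

6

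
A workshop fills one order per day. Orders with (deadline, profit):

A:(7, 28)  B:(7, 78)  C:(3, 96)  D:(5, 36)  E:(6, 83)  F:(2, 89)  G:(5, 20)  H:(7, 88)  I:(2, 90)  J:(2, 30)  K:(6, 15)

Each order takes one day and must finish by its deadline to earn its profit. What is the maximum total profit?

560

Sort by profit descending; place each in the latest free slot ≤ its deadline.
By profit: C(d3,96), I(d2,90), F(d2,89), H(d7,88), E(d6,83), B(d7,78), D(d5,36), J(d2,30), A(d7,28), G(d5,20), K(d6,15)
C→slot 3; I→slot 2; F→slot 1; H→slot 7; E→slot 6; B→slot 5; D→slot 4; J skipped; A skipped; G skipped; K skipped.
Profit = 89 + 90 + 96 + 36 + 78 + 83 + 88 = 560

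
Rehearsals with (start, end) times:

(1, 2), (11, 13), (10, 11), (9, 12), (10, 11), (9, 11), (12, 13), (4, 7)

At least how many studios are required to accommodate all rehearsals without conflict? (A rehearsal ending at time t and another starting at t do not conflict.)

4

The answer is the maximum number of intervals overlapping at any instant.
starts: [1, 4, 9, 9, 10, 10, 11, 12]
ends:   [2, 7, 11, 11, 11, 12, 13, 13]
s1→1 e2→0 s4→1 e7→0 s9→1 s9→2 s10→3 s10→4  — peak 4.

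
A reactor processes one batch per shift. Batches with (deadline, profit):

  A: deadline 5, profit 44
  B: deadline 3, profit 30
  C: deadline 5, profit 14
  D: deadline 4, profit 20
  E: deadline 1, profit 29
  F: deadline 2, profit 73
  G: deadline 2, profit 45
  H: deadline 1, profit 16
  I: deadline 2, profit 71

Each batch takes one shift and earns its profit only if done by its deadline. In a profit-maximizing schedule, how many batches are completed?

Sort by profit descending; place each in the latest free slot ≤ its deadline.
Profit order: F=73 I=71 G=45 A=44 B=30 E=29 D=20 H=16 C=14
Assign: F→slot 2, I→slot 1, G skipped, A→slot 5, B→slot 3, E skipped, D→slot 4, H skipped, C skipped.
Slots: [1:I] [2:F] [3:B] [4:D] [5:A]
5 of 9 scheduled.

5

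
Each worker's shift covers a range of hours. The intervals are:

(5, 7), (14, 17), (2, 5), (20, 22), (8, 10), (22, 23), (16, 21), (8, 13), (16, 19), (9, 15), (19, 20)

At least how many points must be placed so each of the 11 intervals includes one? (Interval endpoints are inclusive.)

Sort by right endpoint; whenever an interval is uncovered, place a point at its right end.
By right end: [2,5]  [5,7]  [8,10]  [8,13]  [9,15]  [14,17]  [16,19]  [19,20]  [16,21]  [20,22]  [22,23]
[2,5] uncovered → point at 5; [8,10] uncovered → point at 10; [14,17] uncovered → point at 17; [19,20] uncovered → point at 20; [22,23] uncovered → point at 23.
Points: 5, 10, 17, 20, 23 (5 total).

5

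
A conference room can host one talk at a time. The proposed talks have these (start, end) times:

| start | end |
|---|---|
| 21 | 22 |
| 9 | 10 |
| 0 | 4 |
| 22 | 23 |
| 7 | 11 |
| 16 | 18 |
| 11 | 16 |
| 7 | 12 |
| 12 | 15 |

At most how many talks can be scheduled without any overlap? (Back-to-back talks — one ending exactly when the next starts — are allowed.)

Greedy by earliest finish: after sorting by end time, pick each interval compatible with the last pick.
By end time: (0,4), (9,10), (7,11), (7,12), (12,15), (11,16), (16,18), (21,22), (22,23).
Pick (0,4); next start ≥ 4 → (9,10); next start ≥ 10 → (12,15); next start ≥ 15 → (16,18); next start ≥ 18 → (21,22); next start ≥ 22 → (22,23).
Selected 6 talks.

6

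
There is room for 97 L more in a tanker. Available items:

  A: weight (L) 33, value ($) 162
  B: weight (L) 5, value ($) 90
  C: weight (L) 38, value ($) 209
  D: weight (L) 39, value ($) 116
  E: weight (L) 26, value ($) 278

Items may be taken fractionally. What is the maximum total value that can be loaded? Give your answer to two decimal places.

714.45

Sort by value per unit weight and fill in that order.
Order: B (90/5=18.00) > E (278/26=10.69) > C (209/38=5.50) > A (162/33=4.91) > D (116/39=2.97)
Fill: take B (5 @ 90) → take E (26 @ 278) → take C (38 @ 209) → take 28/33 of A → 137.45; 97/97 used.
Total value = 714.45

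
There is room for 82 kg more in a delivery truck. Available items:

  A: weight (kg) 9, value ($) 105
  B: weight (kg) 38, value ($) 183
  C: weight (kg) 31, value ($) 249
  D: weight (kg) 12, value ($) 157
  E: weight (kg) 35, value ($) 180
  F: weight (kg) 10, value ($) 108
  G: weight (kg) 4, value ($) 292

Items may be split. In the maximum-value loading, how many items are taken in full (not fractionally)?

Ratios (sorted): G 73.00, D 13.08, A 11.67, F 10.80, C 8.03, E 5.14, B 4.82
take G (4 @ 292); take D (12 @ 157); take A (9 @ 105); take F (10 @ 108); take C (31 @ 249); take 16/35 of E → 82.29. Capacity used 82/82.
5 item(s) taken whole; one partial (take 16/35 of E).

5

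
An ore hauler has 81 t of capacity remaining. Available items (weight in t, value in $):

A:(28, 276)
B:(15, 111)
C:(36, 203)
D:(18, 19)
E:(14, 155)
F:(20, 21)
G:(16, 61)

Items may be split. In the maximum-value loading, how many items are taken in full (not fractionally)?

Order: E (155/14=11.07) > A (276/28=9.86) > B (111/15=7.40) > C (203/36=5.64) > G (61/16=3.81) > D (19/18=1.06) > F (21/20=1.05)
Fill: take E (14 @ 155) → take A (28 @ 276) → take B (15 @ 111) → take 24/36 of C → 135.33; 81/81 used.
3 item(s) taken whole; one partial (take 24/36 of C).

3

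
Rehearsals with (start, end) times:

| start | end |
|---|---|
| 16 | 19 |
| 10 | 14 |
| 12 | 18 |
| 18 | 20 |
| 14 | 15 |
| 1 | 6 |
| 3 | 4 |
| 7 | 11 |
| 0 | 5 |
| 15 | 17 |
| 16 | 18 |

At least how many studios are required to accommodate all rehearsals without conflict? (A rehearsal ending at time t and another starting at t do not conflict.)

4

Count concurrent intervals with a sweep; the peak is the room count.
starts: [0, 1, 3, 7, 10, 12, 14, 15, 16, 16, 18]
ends:   [4, 5, 6, 11, 14, 15, 17, 18, 18, 19, 20]
s0→1 s1→2 s3→3 e4→2 e5→1 e6→0 s7→1 s10→2 e11→1 s12→2 e14→1 s14→2 e15→1 s15→2 s16→3 s16→4  — peak 4.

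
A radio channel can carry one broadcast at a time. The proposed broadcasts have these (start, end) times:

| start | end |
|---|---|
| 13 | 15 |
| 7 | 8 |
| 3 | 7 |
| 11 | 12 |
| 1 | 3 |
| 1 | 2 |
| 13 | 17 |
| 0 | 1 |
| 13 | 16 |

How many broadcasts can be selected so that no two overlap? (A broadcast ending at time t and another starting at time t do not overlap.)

Greedy by earliest finish: after sorting by end time, pick each interval compatible with the last pick.
By end time: (0,1), (1,2), (1,3), (3,7), (7,8), (11,12), (13,15), (13,16), (13,17).
Pick (0,1); next start ≥ 1 → (1,2); next start ≥ 2 → (3,7); next start ≥ 7 → (7,8); next start ≥ 8 → (11,12); next start ≥ 12 → (13,15).
Selected 6 broadcasts.

6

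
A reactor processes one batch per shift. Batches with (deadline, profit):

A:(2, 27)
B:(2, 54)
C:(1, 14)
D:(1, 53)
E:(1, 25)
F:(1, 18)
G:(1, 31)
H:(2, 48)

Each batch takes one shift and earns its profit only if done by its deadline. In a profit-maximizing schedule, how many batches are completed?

2

Sort by profit descending; place each in the latest free slot ≤ its deadline.
By profit: B(d2,54), D(d1,53), H(d2,48), G(d1,31), A(d2,27), E(d1,25), F(d1,18), C(d1,14)
B→slot 2; D→slot 1; H skipped; G skipped; A skipped; E skipped; F skipped; C skipped.
2 of 8 scheduled.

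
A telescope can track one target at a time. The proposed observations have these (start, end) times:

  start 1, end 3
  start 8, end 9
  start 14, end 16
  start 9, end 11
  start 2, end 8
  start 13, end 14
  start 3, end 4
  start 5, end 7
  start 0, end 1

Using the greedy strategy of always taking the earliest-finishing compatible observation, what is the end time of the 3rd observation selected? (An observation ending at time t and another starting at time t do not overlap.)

Order by finish time; keep every interval that doesn't clash with the previous kept one.
Sorted by end: (0,1)  (1,3)  (3,4)  (5,7)  (2,8)  (8,9)  (9,11)  (13,14)  (14,16)
take (0,1); take (1,3); take (3,4); take (5,7); take (8,9); take (9,11); take (13,14); take (14,16).
Selected: (0,1) (1,3) (3,4) (5,7) (8,9) (9,11) (13,14) (14,16)

4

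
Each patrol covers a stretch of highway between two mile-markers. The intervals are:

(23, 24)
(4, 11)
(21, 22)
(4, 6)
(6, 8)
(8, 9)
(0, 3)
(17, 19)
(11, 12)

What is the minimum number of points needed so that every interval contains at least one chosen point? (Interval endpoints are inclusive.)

Sort by right endpoint; whenever an interval is uncovered, place a point at its right end.
By right end: [0,3]  [4,6]  [6,8]  [8,9]  [4,11]  [11,12]  [17,19]  [21,22]  [23,24]
[0,3] uncovered → point at 3; [4,6] uncovered → point at 6; [8,9] uncovered → point at 9; [11,12] uncovered → point at 12; [17,19] uncovered → point at 19; [21,22] uncovered → point at 22; [23,24] uncovered → point at 24.
Points: 3, 6, 9, 12, 19, 22, 24 (7 total).

7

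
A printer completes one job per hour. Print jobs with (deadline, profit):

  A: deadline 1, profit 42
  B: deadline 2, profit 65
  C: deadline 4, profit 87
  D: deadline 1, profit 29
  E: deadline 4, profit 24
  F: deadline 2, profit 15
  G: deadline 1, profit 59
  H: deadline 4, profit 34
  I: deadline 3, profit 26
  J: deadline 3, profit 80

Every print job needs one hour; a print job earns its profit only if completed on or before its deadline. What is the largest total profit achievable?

Sort by profit descending; place each in the latest free slot ≤ its deadline.
Profit order: C=87 J=80 B=65 G=59 A=42 H=34 D=29 I=26 E=24 F=15
Assign: C→slot 4, J→slot 3, B→slot 2, G→slot 1, A skipped, H skipped, D skipped, I skipped, E skipped, F skipped.
Slots: [1:G] [2:B] [3:J] [4:C]
Profit = 59 + 65 + 80 + 87 = 291

291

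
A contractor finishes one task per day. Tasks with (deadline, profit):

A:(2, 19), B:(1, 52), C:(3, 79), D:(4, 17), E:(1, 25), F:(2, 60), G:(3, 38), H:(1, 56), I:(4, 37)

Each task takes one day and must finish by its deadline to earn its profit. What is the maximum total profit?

232

Take jobs in profit order; each goes to the latest open slot no later than its deadline.
Profit order: C=79 F=60 H=56 B=52 G=38 I=37 E=25 A=19 D=17
Assign: C→slot 3, F→slot 2, H→slot 1, B skipped, G skipped, I→slot 4, E skipped, A skipped, D skipped.
Slots: [1:H] [2:F] [3:C] [4:I]
Profit = 56 + 60 + 79 + 37 = 232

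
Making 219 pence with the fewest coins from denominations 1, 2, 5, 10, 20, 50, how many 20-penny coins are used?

0

219 = 4×50 + 1×10 + 1×5 + 2×2
Count of 20: 0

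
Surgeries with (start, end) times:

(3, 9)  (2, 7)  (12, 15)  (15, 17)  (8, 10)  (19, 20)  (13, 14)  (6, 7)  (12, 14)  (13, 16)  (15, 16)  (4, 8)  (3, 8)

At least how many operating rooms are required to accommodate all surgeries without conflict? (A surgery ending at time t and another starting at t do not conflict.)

starts: [2, 3, 3, 4, 6, 8, 12, 12, 13, 13, 15, 15, 19]
ends:   [7, 7, 8, 8, 9, 10, 14, 14, 15, 16, 16, 17, 20]
s2→1 s3→2 s3→3 s4→4 s6→5  — peak 5.

5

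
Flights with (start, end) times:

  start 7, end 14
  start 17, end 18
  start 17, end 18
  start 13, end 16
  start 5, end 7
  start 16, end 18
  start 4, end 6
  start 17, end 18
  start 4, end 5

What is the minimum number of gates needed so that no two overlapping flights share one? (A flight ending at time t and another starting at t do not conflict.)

4

Count concurrent intervals with a sweep; the peak is the room count.
starts: [4, 4, 5, 7, 13, 16, 17, 17, 17]
ends:   [5, 6, 7, 14, 16, 18, 18, 18, 18]
s4→1 s4→2 e5→1 s5→2 e6→1 e7→0 s7→1 s13→2 e14→1 e16→0 s16→1 s17→2 s17→3 s17→4  — peak 4.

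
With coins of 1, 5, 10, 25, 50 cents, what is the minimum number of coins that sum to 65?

65 = 1×50 + 1×10 + 1×5
Total coins = 1 + 1 + 1 = 3

3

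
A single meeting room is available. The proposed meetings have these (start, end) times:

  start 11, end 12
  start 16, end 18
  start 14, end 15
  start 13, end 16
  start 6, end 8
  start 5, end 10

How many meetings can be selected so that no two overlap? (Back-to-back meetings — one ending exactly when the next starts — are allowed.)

4

Greedy by earliest finish: after sorting by end time, pick each interval compatible with the last pick.
By end time: (6,8), (5,10), (11,12), (14,15), (13,16), (16,18).
Pick (6,8); next start ≥ 8 → (11,12); next start ≥ 12 → (14,15); next start ≥ 15 → (16,18).
Selected 4 meetings.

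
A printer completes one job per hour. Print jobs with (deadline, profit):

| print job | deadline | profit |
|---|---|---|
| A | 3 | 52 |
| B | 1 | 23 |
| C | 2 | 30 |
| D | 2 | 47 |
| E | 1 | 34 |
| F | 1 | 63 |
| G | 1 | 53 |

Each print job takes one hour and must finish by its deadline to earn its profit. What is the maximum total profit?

162

Take jobs in profit order; each goes to the latest open slot no later than its deadline.
Profit order: F=63 G=53 A=52 D=47 E=34 C=30 B=23
Assign: F→slot 1, G skipped, A→slot 3, D→slot 2, E skipped, C skipped, B skipped.
Slots: [1:F] [2:D] [3:A]
Profit = 63 + 47 + 52 = 162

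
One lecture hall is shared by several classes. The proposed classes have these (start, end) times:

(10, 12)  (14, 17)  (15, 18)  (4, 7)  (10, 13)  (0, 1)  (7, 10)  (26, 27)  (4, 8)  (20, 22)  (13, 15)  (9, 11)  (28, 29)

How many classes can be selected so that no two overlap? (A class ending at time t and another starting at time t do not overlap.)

9

Sort by end time and greedily take each interval whose start is ≥ the last chosen end.
By end time: (0,1), (4,7), (4,8), (7,10), (9,11), (10,12), (10,13), (13,15), (14,17), (15,18), (20,22), (26,27), (28,29).
Pick (0,1); next start ≥ 1 → (4,7); next start ≥ 7 → (7,10); next start ≥ 10 → (10,12); next start ≥ 12 → (13,15); next start ≥ 15 → (15,18); next start ≥ 18 → (20,22); next start ≥ 22 → (26,27); next start ≥ 27 → (28,29).
Selected 9 classes.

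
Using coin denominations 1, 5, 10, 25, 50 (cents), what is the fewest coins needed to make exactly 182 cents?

Greedy: take as many of the largest coin as possible, then repeat with the remainder.
182 − 3×50→32 − 1×25→7 − 1×5→2 − 2×1→0
Total coins = 3 + 1 + 1 + 2 = 7

7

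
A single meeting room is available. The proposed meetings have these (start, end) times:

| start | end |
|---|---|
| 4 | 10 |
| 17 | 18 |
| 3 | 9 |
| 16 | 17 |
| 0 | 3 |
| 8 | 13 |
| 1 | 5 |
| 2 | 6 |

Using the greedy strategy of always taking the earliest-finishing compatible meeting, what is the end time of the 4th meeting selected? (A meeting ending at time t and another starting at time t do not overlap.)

Greedy by earliest finish: after sorting by end time, pick each interval compatible with the last pick.
By end time: (0,3), (1,5), (2,6), (3,9), (4,10), (8,13), (16,17), (17,18).
Pick (0,3); next start ≥ 3 → (3,9); next start ≥ 9 → (16,17); next start ≥ 17 → (17,18).
Selected: (0,3) (3,9) (16,17) (17,18)

18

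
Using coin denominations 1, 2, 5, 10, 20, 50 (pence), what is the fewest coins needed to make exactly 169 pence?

7

169 − 3×50→19 − 1×10→9 − 1×5→4 − 2×2→0
Total coins = 3 + 1 + 1 + 2 = 7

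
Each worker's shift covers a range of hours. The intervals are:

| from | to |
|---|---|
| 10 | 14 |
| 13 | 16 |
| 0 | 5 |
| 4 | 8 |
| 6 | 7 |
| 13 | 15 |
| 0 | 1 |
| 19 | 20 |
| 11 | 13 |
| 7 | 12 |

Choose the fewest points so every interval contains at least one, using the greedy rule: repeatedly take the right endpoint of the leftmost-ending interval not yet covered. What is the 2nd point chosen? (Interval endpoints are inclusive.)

7

By right end: [0,1]  [0,5]  [6,7]  [4,8]  [7,12]  [11,13]  [10,14]  [13,15]  [13,16]  [19,20]
[0,1] uncovered → point at 1; [6,7] uncovered → point at 7; [11,13] uncovered → point at 13; [19,20] uncovered → point at 20.
Points: 1, 7, 13, 20 (4 total).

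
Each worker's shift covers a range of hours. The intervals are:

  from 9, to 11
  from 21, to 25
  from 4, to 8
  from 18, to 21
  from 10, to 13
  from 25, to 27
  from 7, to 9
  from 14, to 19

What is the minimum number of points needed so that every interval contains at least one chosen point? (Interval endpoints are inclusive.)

4

Sort by right endpoint; whenever an interval is uncovered, place a point at its right end.
By right end: [4,8]  [7,9]  [9,11]  [10,13]  [14,19]  [18,21]  [21,25]  [25,27]
[4,8] uncovered → point at 8; [9,11] uncovered → point at 11; [14,19] uncovered → point at 19; [21,25] uncovered → point at 25.
Points: 8, 11, 19, 25 (4 total).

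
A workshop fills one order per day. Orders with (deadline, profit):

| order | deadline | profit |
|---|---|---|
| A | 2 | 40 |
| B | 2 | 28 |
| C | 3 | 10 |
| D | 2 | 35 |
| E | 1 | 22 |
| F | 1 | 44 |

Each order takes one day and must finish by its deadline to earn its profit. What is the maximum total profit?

94

Take jobs in profit order; each goes to the latest open slot no later than its deadline.
Profit order: F=44 A=40 D=35 B=28 E=22 C=10
Assign: F→slot 1, A→slot 2, D skipped, B skipped, E skipped, C→slot 3.
Slots: [1:F] [2:A] [3:C]
Profit = 44 + 40 + 10 = 94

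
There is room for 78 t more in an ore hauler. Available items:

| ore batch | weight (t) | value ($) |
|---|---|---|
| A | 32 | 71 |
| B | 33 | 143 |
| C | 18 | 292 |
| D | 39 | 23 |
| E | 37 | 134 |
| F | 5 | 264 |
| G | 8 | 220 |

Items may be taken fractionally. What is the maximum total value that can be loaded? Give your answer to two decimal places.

Greedy by value/weight ratio, highest first.
Order: F (264/5=52.80) > G (220/8=27.50) > C (292/18=16.22) > B (143/33=4.33) > E (134/37=3.62) > A (71/32=2.22) > D (23/39=0.59)
Fill: take F (5 @ 264) → take G (8 @ 220) → take C (18 @ 292) → take B (33 @ 143) → take 14/37 of E → 50.70; 78/78 used.
Total value = 969.70

969.70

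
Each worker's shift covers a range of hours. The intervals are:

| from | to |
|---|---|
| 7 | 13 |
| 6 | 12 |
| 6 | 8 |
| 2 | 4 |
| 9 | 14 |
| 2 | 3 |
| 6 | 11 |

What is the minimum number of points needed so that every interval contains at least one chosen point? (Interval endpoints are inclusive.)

3

Process intervals by earliest right end; each time one isn't hit yet, stab at its right endpoint.
By right end: [2,3]  [2,4]  [6,8]  [6,11]  [6,12]  [7,13]  [9,14]
[2,3] uncovered → point at 3; [6,8] uncovered → point at 8; [9,14] uncovered → point at 14.
Points: 3, 8, 14 (3 total).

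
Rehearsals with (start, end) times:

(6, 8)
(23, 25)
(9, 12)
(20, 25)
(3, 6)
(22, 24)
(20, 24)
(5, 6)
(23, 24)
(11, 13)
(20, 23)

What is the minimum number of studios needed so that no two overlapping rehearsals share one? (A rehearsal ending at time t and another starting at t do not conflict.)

5

starts: [3, 5, 6, 9, 11, 20, 20, 20, 22, 23, 23]
ends:   [6, 6, 8, 12, 13, 23, 24, 24, 24, 25, 25]
s3→1 s5→2 e6→1 e6→0 s6→1 e8→0 s9→1 s11→2 e12→1 e13→0 s20→1 s20→2 s20→3 s22→4 e23→3 s23→4 s23→5  — peak 5.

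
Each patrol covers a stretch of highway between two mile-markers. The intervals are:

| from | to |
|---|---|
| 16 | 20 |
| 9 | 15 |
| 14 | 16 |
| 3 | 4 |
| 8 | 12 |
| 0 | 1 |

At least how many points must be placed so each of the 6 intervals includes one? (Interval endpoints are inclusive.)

4

Sort by right endpoint; whenever an interval is uncovered, place a point at its right end.
Sorted: [0,1] [3,4] [8,12] [9,15] [14,16] [16,20]
{[0,1]} hit by 1; {[3,4]} hit by 4; {[8,12],[9,15]} hit by 12; {[14,16],[16,20]} hit by 16.
Points: 1, 4, 12, 16 (4 total).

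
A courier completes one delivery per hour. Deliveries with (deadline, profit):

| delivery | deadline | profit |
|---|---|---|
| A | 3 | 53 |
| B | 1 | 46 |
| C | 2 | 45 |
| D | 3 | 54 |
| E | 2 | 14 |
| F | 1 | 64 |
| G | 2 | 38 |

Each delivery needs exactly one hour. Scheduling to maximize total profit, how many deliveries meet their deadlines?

Sort by profit descending; place each in the latest free slot ≤ its deadline.
By profit: F(d1,64), D(d3,54), A(d3,53), B(d1,46), C(d2,45), G(d2,38), E(d2,14)
F→slot 1; D→slot 3; A→slot 2; B skipped; C skipped; G skipped; E skipped.
3 of 7 scheduled.

3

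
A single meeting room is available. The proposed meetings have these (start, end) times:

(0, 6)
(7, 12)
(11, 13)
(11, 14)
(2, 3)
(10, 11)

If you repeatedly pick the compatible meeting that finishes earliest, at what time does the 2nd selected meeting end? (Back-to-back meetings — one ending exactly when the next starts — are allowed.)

11

Sort by end time and greedily take each interval whose start is ≥ the last chosen end.
Sorted by end: (2,3)  (0,6)  (10,11)  (7,12)  (11,13)  (11,14)
take (2,3); take (10,11); skip (7,12); take (11,13).
Selected: (2,3) (10,11) (11,13)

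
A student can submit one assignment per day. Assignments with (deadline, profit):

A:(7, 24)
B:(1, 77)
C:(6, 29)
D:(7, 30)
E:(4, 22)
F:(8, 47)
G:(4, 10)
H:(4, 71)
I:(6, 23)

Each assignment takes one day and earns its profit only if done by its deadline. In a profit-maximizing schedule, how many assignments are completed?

By profit: B(d1,77), H(d4,71), F(d8,47), D(d7,30), C(d6,29), A(d7,24), I(d6,23), E(d4,22), G(d4,10)
B→slot 1; H→slot 4; F→slot 8; D→slot 7; C→slot 6; A→slot 5; I→slot 3; E→slot 2; G skipped.
8 of 9 scheduled.

8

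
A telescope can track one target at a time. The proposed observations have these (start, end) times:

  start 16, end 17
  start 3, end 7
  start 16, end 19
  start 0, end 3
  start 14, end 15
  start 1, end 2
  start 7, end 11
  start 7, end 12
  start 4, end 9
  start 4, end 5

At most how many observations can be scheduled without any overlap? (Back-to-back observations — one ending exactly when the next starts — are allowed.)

Sort by end time and greedily take each interval whose start is ≥ the last chosen end.
By end time: (1,2), (0,3), (4,5), (3,7), (4,9), (7,11), (7,12), (14,15), (16,17), (16,19).
Pick (1,2); next start ≥ 2 → (4,5); next start ≥ 5 → (7,11); next start ≥ 11 → (14,15); next start ≥ 15 → (16,17).
Selected 5 observations.

5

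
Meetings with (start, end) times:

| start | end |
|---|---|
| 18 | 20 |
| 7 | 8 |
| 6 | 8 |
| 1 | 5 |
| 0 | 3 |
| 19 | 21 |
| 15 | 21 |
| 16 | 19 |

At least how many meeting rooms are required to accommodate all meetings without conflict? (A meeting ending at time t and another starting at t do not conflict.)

Events (time:±→running): 0:+→1 1:+→2 3:-→1 5:-→0 6:+→1 7:+→2 8:-→1 8:-→0 15:+→1 16:+→2 18:+→3 … peak 3.

3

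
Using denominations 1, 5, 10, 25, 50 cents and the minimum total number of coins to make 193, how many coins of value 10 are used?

1

Greedy: take as many of the largest coin as possible, then repeat with the remainder.
193 − 3×50→43 − 1×25→18 − 1×10→8 − 1×5→3 − 3×1→0
Count of 10: 1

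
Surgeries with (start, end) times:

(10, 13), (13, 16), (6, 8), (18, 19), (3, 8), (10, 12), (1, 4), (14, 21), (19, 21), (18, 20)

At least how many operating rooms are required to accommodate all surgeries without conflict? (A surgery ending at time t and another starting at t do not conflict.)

The answer is the maximum number of intervals overlapping at any instant.
starts: [1, 3, 6, 10, 10, 13, 14, 18, 18, 19]
ends:   [4, 8, 8, 12, 13, 16, 19, 20, 21, 21]
s1→1 s3→2 e4→1 s6→2 e8→1 e8→0 s10→1 s10→2 e12→1 e13→0 s13→1 s14→2 e16→1 s18→2 s18→3  — peak 3.

3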